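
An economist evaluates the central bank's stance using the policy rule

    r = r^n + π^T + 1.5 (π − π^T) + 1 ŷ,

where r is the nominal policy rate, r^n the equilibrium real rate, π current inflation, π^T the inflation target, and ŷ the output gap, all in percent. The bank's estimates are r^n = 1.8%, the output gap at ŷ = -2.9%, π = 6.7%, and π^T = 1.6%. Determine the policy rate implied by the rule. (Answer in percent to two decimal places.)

8.15%

r = 1.8 + 1.6 + 1.5 × (6.7 − 1.6) + 1 × (-2.9)
   = 1.8 + 1.6 + 7.65 − 2.9 = 8.15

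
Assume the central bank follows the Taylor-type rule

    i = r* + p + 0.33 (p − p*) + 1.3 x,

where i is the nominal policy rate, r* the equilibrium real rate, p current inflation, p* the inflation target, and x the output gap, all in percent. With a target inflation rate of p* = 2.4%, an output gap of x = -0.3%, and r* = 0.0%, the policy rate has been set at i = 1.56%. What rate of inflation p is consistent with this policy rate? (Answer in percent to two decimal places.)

Collecting p: i = r* + (1 + 0.33) p − 0.33 p* + 1.3 x
1.33 p = 1.56 − 0.0 + 0.33 × 2.4 − 1.3 × (-0.3) = 2.742
p = 2.742 / 1.33 = 2.06

2.06%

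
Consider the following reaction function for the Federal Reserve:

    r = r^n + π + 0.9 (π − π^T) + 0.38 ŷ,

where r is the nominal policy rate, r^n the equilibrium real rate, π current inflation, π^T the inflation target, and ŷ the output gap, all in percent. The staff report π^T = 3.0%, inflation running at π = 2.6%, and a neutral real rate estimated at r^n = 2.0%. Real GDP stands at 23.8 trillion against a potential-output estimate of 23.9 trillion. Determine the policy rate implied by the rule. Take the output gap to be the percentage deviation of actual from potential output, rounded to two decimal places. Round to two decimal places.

Output gap = 100 × (23.8 − 23.9) / 23.9 = -0.42%.
r = 2.00 + 2.60 + 0.9 × (2.60 − 3.00) + 0.38 × (-0.42)
   = 2.00 + 2.6 − 0.36 − 0.1596 = 4.08

4.08%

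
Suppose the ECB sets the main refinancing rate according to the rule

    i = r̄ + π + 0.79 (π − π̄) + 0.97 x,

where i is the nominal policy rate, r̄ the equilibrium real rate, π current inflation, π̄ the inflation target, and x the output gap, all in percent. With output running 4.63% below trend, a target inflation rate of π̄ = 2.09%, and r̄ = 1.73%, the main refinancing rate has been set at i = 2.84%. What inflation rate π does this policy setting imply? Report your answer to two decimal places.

4.05%

Output 4.63% below potential → x = -4.63.
Collecting π: i = r̄ + (1 + 0.79) π − 0.79 π̄ + 0.97 x
1.79 π = 2.84 − 1.73 + 0.79 × 2.09 − 0.97 × (-4.63) = 7.2522
π = 7.2522 / 1.79 = 4.05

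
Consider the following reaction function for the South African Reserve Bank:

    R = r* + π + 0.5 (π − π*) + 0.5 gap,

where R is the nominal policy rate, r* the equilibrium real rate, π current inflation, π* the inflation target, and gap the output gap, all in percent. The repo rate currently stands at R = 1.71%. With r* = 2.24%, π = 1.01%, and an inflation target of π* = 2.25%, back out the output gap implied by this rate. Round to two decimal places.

-1.84%

0.5 gap = 1.71 − 2.24 − 1.01 − 0.5 × (1.01 − 2.25) = -0.92
gap = -0.92 / 0.5 = -1.84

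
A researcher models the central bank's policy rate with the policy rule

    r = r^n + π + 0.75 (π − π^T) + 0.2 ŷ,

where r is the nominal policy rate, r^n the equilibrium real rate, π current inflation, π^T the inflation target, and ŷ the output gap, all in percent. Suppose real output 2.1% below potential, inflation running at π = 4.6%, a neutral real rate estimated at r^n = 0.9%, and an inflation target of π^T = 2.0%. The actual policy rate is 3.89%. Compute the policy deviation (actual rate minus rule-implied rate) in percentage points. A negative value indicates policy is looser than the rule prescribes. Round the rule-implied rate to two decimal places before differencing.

Output 2.1% below potential → ŷ = -2.1.
r = 0.9 + 4.6 + 0.75 × (4.6 − 2.0) + 0.2 × (-2.1)
   = 0.9 + 4.6 + 1.95 − 0.42 = 7.03
Deviation = 3.89 − 7.03 = -3.14 pp.

-3.14 pp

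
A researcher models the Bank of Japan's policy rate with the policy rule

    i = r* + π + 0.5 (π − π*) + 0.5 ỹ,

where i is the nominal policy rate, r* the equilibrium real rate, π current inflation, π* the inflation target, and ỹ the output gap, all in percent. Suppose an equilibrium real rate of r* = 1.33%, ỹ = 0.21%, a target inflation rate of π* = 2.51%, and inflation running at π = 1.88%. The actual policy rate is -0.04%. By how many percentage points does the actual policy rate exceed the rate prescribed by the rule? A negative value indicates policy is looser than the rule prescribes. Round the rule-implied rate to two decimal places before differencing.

-3.04 pp

i = 1.33 + 1.88 + 0.5 × (1.88 − 2.51) + 0.5 × 0.21
   = 1.33 + 1.88 − 0.315 + 0.105 = 3.00
Deviation = -0.04 − 3.00 = -3.04 pp.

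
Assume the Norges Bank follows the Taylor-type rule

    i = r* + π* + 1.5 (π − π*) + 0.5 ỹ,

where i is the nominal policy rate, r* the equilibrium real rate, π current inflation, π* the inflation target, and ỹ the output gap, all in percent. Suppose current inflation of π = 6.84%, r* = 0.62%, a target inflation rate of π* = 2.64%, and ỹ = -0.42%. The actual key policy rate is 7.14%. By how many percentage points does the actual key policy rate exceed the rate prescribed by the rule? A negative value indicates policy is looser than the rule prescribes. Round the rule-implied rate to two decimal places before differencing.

-2.21 pp

i = 0.62 + 2.64 + 1.5 × (6.84 − 2.64) + 0.5 × (-0.42)
   = 0.62 + 2.64 + 6.3 − 0.21 = 9.35
Deviation = 7.14 − 9.35 = -2.21 pp.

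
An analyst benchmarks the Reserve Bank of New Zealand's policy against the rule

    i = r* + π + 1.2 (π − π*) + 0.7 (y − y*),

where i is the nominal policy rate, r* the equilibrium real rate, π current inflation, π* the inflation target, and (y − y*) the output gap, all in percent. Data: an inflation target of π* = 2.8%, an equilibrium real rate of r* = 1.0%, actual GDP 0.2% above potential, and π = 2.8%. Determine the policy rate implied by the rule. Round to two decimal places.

3.94%

Output 0.2% above potential → (y − y*) = 0.2.
i = 1.0 + 2.8 + 1.2 × (2.8 − 2.8) + 0.7 × 0.2
   = 1.0 + 2.8 + 0 + 0.14 = 3.94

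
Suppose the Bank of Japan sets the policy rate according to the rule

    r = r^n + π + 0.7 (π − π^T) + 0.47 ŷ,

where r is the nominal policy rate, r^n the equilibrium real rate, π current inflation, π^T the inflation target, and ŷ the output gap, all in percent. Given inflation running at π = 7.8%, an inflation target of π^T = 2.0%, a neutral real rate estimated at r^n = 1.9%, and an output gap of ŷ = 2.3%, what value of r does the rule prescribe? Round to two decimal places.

14.84%

r = 1.9 + 7.8 + 0.7 × (7.8 − 2.0) + 0.47 × 2.3
   = 1.9 + 7.8 + 4.06 + 1.081 = 14.84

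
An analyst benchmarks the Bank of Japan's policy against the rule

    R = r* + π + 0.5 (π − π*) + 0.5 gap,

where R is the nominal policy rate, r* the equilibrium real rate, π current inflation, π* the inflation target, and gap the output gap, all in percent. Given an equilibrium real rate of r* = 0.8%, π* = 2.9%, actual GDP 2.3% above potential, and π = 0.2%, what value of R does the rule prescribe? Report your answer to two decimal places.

0.80%

Output 2.3% above potential → gap = 2.3.
R = 0.8 + 0.2 + 0.5 × (0.2 − 2.9) + 0.5 × 2.3
   = 0.8 + 0.2 − 1.35 + 1.15 = 0.80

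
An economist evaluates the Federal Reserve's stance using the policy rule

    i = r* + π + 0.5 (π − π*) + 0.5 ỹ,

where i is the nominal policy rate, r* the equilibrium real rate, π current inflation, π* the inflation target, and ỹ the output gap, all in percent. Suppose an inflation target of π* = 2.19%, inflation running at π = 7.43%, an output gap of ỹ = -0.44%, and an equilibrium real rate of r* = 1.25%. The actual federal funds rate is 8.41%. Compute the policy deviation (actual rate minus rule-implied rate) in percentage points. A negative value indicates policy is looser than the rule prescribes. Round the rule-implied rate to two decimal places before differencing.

i = 1.25 + 7.43 + 0.5 × (7.43 − 2.19) + 0.5 × (-0.44)
   = 1.25 + 7.43 + 2.62 − 0.22 = 11.08
Deviation = 8.41 − 11.08 = -2.67 pp.

-2.67 pp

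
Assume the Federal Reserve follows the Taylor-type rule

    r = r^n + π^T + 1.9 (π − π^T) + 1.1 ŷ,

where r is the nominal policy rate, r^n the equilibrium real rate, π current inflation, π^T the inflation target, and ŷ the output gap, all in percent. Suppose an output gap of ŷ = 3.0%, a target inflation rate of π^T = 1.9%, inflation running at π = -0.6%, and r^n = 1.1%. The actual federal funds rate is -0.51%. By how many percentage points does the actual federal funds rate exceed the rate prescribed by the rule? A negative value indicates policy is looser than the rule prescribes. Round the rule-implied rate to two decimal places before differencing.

r = 1.1 + 1.9 + 1.9 × (-0.6 − 1.9) + 1.1 × 3.0
   = 1.1 + 1.9 − 4.75 + 3.3 = 1.55
Deviation = -0.51 − 1.55 = -2.06 pp.

-2.06 pp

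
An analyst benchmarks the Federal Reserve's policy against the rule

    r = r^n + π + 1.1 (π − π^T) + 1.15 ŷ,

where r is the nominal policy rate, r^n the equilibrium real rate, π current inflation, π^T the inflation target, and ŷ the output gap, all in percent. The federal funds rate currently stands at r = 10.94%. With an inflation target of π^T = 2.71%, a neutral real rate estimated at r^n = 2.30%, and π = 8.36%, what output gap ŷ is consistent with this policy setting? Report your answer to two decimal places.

1.15 ŷ = 10.94 − 2.30 − 8.36 − 1.1 × (8.36 − 2.71) = -5.935
ŷ = -5.935 / 1.15 = -5.16

-5.16%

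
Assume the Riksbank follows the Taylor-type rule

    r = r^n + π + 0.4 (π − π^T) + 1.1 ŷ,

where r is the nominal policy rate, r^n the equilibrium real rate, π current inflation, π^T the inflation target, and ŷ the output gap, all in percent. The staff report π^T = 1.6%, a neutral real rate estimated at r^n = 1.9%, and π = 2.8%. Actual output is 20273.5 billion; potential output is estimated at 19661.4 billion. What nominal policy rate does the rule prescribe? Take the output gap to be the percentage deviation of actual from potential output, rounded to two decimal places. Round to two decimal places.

8.60%

Output gap = 100 × (20273.5 − 19661.4) / 19661.4 = 3.11%.
r = 1.90 + 2.80 + 0.4 × (2.80 − 1.60) + 1.1 × 3.11
   = 1.90 + 2.8 + 0.48 + 3.421 = 8.60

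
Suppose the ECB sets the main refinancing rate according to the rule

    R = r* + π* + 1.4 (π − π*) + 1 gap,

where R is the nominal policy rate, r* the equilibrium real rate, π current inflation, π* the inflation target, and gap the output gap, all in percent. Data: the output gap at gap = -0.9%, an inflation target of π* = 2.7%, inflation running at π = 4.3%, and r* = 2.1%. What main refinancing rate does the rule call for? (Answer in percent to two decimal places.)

6.14%

R = 2.1 + 2.7 + 1.4 × (4.3 − 2.7) + 1 × (-0.9)
   = 2.1 + 2.7 + 2.24 − 0.9 = 6.14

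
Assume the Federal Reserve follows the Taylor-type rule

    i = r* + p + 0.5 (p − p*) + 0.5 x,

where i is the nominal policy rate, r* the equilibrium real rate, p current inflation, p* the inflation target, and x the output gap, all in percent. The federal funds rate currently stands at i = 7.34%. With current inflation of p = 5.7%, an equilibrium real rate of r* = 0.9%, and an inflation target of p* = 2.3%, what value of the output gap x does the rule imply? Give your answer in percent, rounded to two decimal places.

0.5 x = 7.34 − 0.9 − 5.7 − 0.5 × (5.7 − 2.3) = -0.96
x = -0.96 / 0.5 = -1.92

-1.92%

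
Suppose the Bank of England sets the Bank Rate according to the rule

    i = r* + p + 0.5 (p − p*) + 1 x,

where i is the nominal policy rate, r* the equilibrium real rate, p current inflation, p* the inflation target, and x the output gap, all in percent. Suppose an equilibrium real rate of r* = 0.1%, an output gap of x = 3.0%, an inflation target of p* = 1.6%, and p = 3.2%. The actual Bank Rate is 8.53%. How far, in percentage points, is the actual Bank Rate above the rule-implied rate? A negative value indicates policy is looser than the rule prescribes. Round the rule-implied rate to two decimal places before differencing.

1.43 pp

i = 0.1 + 3.2 + 0.5 × (3.2 − 1.6) + 1 × 3.0
   = 0.1 + 3.2 + 0.8 + 3 = 7.10
Deviation = 8.53 − 7.10 = 1.43 pp.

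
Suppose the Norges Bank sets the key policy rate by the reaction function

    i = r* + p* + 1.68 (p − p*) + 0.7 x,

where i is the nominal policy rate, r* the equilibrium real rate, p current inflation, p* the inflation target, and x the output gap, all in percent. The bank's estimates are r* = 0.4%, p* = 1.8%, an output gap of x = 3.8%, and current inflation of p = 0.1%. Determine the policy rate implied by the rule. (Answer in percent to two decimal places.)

2.00%

i = 0.4 + 1.8 + 1.68 × (0.1 − 1.8) + 0.7 × 3.8
   = 0.4 + 1.8 − 2.856 + 2.66 = 2.00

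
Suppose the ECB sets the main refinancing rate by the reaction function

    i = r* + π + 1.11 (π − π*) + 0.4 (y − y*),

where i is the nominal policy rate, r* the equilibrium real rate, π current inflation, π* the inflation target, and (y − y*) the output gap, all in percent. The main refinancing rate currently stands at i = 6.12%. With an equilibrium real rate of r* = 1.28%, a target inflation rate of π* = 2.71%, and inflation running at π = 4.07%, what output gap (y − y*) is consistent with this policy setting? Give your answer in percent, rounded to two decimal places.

0.4 (y − y*) = 6.12 − 1.28 − 4.07 − 1.11 × (4.07 − 2.71) = -0.7396
(y − y*) = -0.7396 / 0.4 = -1.85

-1.85%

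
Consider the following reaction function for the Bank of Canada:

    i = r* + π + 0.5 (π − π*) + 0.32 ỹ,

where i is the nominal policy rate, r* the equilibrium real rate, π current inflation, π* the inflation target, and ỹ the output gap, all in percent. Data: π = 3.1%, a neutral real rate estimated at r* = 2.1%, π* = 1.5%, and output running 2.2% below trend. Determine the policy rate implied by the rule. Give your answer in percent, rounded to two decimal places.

5.30%

Output 2.2% below potential → ỹ = -2.2.
i = 2.1 + 3.1 + 0.5 × (3.1 − 1.5) + 0.32 × (-2.2)
   = 2.1 + 3.1 + 0.8 − 0.704 = 5.30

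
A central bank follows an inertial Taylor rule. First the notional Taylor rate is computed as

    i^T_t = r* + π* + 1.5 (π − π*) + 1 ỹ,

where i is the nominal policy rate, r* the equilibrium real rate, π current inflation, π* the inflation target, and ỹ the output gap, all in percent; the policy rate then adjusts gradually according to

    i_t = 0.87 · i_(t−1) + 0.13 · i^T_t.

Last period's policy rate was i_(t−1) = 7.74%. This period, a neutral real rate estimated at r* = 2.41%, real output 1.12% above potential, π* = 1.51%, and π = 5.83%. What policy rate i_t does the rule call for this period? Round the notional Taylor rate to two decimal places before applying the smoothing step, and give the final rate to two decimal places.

8.23%

Output 1.12% above potential → ỹ = 1.12.
i^T_t = 2.41 + 1.51 + 1.5 × (5.83 − 1.51) + 1 × 1.12
   = 2.41 + 1.51 + 6.48 + 1.12 = 11.52
i_t = 0.87 × 7.74 + 0.13 × 11.52 = 6.7338 + 1.4976 = 8.23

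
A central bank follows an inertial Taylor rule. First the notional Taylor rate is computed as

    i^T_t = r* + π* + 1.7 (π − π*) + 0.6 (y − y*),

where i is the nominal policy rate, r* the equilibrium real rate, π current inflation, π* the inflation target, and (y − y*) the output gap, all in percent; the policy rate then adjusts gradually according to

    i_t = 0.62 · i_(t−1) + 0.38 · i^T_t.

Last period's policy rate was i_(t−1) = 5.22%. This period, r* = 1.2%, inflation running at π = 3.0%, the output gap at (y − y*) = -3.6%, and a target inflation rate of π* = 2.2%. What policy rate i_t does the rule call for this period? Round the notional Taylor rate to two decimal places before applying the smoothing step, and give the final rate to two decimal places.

4.22%

i^T_t = 1.2 + 2.2 + 1.7 × (3.0 − 2.2) + 0.6 × (-3.6)
   = 1.2 + 2.2 + 1.36 − 2.16 = 2.60
i_t = 0.62 × 5.22 + 0.38 × 2.60 = 3.2364 + 0.988 = 4.22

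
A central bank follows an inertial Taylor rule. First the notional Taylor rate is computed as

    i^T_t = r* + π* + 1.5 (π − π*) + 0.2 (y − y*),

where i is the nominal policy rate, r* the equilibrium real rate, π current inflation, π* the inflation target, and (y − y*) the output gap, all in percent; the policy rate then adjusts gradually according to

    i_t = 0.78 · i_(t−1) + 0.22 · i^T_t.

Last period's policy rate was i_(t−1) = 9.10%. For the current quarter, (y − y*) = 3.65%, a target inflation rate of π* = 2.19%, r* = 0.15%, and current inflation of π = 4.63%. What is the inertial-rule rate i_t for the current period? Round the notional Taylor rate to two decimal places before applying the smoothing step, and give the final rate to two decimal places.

i^T_t = 0.15 + 2.19 + 1.5 × (4.63 − 2.19) + 0.2 × 3.65
   = 0.15 + 2.19 + 3.66 + 0.73 = 6.73
i_t = 0.78 × 9.10 + 0.22 × 6.73 = 7.098 + 1.4806 = 8.58

8.58%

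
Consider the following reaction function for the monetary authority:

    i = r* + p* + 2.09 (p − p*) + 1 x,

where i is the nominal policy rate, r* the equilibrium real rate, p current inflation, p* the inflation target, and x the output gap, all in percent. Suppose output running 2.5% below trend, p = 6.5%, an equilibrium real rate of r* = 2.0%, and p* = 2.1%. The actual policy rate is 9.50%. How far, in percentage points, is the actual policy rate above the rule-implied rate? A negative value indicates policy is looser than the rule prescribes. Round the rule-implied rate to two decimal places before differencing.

-1.30 pp

Output 2.5% below potential → x = -2.5.
i = 2.0 + 2.1 + 2.09 × (6.5 − 2.1) + 1 × (-2.5)
   = 2.0 + 2.1 + 9.196 − 2.5 = 10.80
Deviation = 9.50 − 10.80 = -1.30 pp.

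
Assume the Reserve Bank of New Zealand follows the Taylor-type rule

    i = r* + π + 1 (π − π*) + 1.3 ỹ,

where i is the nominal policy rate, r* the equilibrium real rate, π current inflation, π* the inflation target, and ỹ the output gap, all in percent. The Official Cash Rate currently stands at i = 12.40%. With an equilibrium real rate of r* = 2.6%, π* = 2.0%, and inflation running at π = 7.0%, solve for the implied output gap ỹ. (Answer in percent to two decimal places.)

-1.69%

1.3 ỹ = 12.40 − 2.6 − 7.0 − 1 × (7.0 − 2.0) = -2.2
ỹ = -2.2 / 1.3 = -1.69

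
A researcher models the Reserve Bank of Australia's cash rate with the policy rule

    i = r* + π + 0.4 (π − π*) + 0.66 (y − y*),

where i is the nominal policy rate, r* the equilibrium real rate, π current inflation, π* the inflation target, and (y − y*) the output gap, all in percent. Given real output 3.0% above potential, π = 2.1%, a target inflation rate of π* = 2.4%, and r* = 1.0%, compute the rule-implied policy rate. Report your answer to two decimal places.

Output 3.0% above potential → (y − y*) = 3.0.
i = 1.0 + 2.1 + 0.4 × (2.1 − 2.4) + 0.66 × 3.0
   = 1.0 + 2.1 − 0.12 + 1.98 = 4.96

4.96%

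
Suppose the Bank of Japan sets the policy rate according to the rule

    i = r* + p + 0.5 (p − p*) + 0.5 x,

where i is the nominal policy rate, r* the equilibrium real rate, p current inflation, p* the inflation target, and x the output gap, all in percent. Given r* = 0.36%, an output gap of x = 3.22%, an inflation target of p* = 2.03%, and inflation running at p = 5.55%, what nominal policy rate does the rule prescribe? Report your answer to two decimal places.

9.28%

i = 0.36 + 5.55 + 0.5 × (5.55 − 2.03) + 0.5 × 3.22
   = 0.36 + 5.55 + 1.76 + 1.61 = 9.28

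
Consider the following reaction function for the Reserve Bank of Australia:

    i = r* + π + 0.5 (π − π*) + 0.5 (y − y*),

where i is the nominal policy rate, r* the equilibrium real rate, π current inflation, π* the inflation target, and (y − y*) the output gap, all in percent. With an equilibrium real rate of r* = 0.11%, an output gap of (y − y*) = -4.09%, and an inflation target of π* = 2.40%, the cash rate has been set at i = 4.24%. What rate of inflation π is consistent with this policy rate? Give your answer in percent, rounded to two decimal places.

4.92%

Collecting π: i = r* + (1 + 0.5) π − 0.5 π* + 0.5 (y − y*)
1.5 π = 4.24 − 0.11 + 0.5 × 2.40 − 0.5 × (-4.09) = 7.375
π = 7.375 / 1.5 = 4.92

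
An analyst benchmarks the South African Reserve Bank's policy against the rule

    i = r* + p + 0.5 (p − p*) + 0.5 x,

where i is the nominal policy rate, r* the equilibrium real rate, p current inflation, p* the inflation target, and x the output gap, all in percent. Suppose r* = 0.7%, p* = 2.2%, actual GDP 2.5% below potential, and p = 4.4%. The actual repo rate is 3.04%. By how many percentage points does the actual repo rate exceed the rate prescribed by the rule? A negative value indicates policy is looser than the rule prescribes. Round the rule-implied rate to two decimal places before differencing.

Output 2.5% below potential → x = -2.5.
i = 0.7 + 4.4 + 0.5 × (4.4 − 2.2) + 0.5 × (-2.5)
   = 0.7 + 4.4 + 1.1 − 1.25 = 4.95
Deviation = 3.04 − 4.95 = -1.91 pp.

-1.91 pp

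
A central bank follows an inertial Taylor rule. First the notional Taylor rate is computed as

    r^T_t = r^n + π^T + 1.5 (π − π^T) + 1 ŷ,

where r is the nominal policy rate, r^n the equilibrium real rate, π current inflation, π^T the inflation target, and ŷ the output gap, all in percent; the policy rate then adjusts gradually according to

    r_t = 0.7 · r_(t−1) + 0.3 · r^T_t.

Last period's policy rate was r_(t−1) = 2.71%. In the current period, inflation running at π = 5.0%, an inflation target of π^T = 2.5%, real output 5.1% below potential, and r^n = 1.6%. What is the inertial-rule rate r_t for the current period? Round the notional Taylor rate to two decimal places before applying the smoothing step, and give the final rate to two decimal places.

2.72%

Output 5.1% below potential → ŷ = -5.1.
r^T_t = 1.6 + 2.5 + 1.5 × (5.0 − 2.5) + 1 × (-5.1)
   = 1.6 + 2.5 + 3.75 − 5.1 = 2.75
r_t = 0.7 × 2.71 + 0.3 × 2.75 = 1.897 + 0.825 = 2.72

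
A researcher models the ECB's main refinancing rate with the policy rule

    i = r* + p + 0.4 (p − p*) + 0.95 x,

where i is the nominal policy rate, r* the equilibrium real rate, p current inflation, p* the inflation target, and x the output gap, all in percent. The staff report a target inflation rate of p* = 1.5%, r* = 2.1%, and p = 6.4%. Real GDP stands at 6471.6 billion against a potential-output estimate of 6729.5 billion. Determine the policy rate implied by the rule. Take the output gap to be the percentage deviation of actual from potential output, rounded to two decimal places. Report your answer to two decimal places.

6.82%

Output gap = 100 × (6471.6 − 6729.5) / 6729.5 = -3.83%.
i = 2.10 + 6.40 + 0.4 × (6.40 − 1.50) + 0.95 × (-3.83)
   = 2.10 + 6.4 + 1.96 − 3.6385 = 6.82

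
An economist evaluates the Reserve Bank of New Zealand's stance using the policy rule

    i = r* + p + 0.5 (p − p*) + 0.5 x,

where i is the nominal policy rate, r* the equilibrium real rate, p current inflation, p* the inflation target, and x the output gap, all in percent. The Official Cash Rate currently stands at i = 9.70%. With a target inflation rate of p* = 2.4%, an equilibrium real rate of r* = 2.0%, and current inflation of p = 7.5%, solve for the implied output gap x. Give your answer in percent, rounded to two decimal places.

0.5 x = 9.70 − 2.0 − 7.5 − 0.5 × (7.5 − 2.4) = -2.35
x = -2.35 / 0.5 = -4.70

-4.70%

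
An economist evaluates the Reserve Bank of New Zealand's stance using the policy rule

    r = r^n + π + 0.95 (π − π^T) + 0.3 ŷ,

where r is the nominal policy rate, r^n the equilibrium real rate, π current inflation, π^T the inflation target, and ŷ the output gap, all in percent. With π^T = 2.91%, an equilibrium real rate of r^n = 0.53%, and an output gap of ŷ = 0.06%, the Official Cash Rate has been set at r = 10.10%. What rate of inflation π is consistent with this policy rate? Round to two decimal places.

Collecting π: r = r^n + (1 + 0.95) π − 0.95 π^T + 0.3 ŷ
1.95 π = 10.10 − 0.53 + 0.95 × 2.91 − 0.3 × 0.06 = 12.3165
π = 12.3165 / 1.95 = 6.32

6.32%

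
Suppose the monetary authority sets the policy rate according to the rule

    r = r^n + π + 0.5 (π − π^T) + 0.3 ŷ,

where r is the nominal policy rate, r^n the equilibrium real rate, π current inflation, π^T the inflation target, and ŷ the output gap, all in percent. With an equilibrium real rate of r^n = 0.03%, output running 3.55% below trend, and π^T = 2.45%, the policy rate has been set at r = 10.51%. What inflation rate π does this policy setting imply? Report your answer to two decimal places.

8.51%

Output 3.55% below potential → ŷ = -3.55.
Collecting π: r = r^n + (1 + 0.5) π − 0.5 π^T + 0.3 ŷ
1.5 π = 10.51 − 0.03 + 0.5 × 2.45 − 0.3 × (-3.55) = 12.77
π = 12.77 / 1.5 = 8.51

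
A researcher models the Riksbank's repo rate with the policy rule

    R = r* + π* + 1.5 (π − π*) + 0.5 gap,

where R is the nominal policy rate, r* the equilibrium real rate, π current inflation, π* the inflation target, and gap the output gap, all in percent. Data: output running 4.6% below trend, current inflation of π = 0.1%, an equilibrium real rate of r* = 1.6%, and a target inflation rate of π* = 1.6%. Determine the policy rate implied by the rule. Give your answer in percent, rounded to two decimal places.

-1.35%

Output 4.6% below potential → gap = -4.6.
R = 1.6 + 1.6 + 1.5 × (0.1 − 1.6) + 0.5 × (-4.6)
   = 1.6 + 1.6 − 2.25 − 2.3 = -1.35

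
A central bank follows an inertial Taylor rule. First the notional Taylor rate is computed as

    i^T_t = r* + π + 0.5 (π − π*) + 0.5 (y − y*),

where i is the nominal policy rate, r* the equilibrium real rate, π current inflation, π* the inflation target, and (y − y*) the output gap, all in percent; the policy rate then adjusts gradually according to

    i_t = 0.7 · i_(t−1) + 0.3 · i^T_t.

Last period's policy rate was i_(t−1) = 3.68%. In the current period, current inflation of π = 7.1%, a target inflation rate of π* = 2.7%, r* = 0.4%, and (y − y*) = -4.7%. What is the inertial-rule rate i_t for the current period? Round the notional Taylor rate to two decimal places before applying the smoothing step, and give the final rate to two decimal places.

4.78%

i^T_t = 0.4 + 7.1 + 0.5 × (7.1 − 2.7) + 0.5 × (-4.7)
   = 0.4 + 7.1 + 2.2 − 2.35 = 7.35
i_t = 0.7 × 3.68 + 0.3 × 7.35 = 2.576 + 2.205 = 4.78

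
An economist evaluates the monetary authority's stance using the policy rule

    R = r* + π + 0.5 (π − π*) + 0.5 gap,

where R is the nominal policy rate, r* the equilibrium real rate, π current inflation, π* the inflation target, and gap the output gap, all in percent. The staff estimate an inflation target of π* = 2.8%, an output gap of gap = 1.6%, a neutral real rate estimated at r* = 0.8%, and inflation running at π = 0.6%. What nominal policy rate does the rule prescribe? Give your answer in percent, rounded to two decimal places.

R = 0.8 + 0.6 + 0.5 × (0.6 − 2.8) + 0.5 × 1.6
   = 0.8 + 0.6 − 1.1 + 0.8 = 1.10

1.10%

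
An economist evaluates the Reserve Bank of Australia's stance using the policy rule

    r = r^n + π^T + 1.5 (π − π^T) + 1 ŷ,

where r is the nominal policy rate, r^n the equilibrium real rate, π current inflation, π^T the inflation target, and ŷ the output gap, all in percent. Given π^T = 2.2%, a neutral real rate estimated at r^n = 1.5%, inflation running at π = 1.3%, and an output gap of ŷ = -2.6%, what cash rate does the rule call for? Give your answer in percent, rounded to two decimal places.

-0.25%

r = 1.5 + 2.2 + 1.5 × (1.3 − 2.2) + 1 × (-2.6)
   = 1.5 + 2.2 − 1.35 − 2.6 = -0.25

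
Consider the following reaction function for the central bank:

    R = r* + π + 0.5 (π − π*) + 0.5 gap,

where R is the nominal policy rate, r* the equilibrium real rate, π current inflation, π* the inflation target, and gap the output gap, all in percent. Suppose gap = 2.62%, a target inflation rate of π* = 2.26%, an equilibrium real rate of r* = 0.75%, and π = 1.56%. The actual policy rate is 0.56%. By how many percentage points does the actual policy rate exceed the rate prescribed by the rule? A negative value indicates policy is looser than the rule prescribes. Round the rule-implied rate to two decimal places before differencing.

R = 0.75 + 1.56 + 0.5 × (1.56 − 2.26) + 0.5 × 2.62
   = 0.75 + 1.56 − 0.35 + 1.31 = 3.27
Deviation = 0.56 − 3.27 = -2.71 pp.

-2.71 pp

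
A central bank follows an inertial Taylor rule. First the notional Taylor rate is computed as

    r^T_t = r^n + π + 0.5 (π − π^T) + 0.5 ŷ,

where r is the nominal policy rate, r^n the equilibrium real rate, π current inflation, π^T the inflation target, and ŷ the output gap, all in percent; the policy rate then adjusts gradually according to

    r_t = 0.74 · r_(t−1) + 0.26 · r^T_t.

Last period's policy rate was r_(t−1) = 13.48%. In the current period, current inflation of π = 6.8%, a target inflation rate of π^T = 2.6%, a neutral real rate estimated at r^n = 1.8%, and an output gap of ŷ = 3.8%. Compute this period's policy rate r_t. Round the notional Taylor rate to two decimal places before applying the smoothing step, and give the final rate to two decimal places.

r^T_t = 1.8 + 6.8 + 0.5 × (6.8 − 2.6) + 0.5 × 3.8
   = 1.8 + 6.8 + 2.1 + 1.9 = 12.60
r_t = 0.74 × 13.48 + 0.26 × 12.60 = 9.9752 + 3.276 = 13.25

13.25%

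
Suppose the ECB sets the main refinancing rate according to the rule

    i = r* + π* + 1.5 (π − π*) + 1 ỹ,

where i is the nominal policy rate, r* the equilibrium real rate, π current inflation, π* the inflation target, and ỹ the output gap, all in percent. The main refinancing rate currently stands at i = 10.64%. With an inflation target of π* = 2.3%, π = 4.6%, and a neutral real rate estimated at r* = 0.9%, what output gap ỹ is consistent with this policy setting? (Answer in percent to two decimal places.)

1 ỹ = 10.64 − 0.9 − 2.3 − 1.5 × (4.6 − 2.3) = 3.99
ỹ = 3.99 / 1 = 3.99

3.99%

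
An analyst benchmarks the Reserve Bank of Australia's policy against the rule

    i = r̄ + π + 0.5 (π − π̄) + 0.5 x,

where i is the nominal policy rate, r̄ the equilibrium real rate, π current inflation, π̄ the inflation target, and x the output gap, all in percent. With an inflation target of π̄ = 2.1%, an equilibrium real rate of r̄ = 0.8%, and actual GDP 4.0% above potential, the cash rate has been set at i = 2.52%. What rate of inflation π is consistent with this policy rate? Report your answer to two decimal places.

Output 4.0% above potential → x = 4.0.
Collecting π: i = r̄ + (1 + 0.5) π − 0.5 π̄ + 0.5 x
1.5 π = 2.52 − 0.8 + 0.5 × 2.1 − 0.5 × 4.0 = 0.77
π = 0.77 / 1.5 = 0.51

0.51%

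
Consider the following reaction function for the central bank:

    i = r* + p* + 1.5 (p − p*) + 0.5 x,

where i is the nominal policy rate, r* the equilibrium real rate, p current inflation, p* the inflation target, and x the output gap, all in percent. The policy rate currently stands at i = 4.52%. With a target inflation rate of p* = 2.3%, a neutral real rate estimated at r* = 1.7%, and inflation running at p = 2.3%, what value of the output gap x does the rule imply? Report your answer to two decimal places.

1.04%

0.5 x = 4.52 − 1.7 − 2.3 − 1.5 × (2.3 − 2.3) = 0.52
x = 0.52 / 0.5 = 1.04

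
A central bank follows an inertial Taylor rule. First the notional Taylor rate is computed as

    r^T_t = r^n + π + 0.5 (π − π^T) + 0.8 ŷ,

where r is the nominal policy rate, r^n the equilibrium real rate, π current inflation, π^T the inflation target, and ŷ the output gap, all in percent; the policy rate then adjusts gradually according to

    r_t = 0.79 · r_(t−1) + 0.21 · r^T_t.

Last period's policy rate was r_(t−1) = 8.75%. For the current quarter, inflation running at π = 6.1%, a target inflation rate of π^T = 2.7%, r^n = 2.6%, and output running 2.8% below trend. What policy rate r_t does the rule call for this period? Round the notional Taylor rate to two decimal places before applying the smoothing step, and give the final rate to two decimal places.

8.63%

Output 2.8% below potential → ŷ = -2.8.
r^T_t = 2.6 + 6.1 + 0.5 × (6.1 − 2.7) + 0.8 × (-2.8)
   = 2.6 + 6.1 + 1.7 − 2.24 = 8.16
r_t = 0.79 × 8.75 + 0.21 × 8.16 = 6.9125 + 1.7136 = 8.63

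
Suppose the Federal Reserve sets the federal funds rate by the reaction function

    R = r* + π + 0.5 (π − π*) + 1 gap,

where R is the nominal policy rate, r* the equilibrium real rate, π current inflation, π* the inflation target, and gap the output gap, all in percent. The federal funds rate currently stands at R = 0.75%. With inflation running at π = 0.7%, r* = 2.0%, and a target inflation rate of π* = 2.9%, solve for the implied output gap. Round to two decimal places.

-0.85%

1 gap = 0.75 − 2.0 − 0.7 − 0.5 × (0.7 − 2.9) = -0.85
gap = -0.85 / 1 = -0.85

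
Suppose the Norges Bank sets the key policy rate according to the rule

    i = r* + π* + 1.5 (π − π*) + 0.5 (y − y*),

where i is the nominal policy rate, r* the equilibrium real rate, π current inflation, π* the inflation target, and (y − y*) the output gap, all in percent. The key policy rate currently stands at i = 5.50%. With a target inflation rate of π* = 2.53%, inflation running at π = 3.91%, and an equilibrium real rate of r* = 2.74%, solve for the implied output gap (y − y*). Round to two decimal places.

-3.68%

0.5 (y − y*) = 5.50 − 2.74 − 2.53 − 1.5 × (3.91 − 2.53) = -1.84
(y − y*) = -1.84 / 0.5 = -3.68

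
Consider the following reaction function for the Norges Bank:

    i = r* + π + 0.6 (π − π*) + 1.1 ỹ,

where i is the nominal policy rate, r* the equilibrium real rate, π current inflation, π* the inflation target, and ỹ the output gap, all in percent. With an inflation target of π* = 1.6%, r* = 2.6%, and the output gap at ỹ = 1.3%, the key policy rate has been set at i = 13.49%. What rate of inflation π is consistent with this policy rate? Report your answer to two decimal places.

Collecting π: i = r* + (1 + 0.6) π − 0.6 π* + 1.1 ỹ
1.6 π = 13.49 − 2.6 + 0.6 × 1.6 − 1.1 × 1.3 = 10.42
π = 10.42 / 1.6 = 6.51

6.51%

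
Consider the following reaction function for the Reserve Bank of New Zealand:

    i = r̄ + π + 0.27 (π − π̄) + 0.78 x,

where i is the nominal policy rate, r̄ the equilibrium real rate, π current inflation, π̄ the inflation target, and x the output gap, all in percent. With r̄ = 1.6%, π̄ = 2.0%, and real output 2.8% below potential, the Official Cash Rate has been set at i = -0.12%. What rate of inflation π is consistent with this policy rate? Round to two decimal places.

Output 2.8% below potential → x = -2.8.
Collecting π: i = r̄ + (1 + 0.27) π − 0.27 π̄ + 0.78 x
1.27 π = -0.12 − 1.6 + 0.27 × 2.0 − 0.78 × (-2.8) = 1.004
π = 1.004 / 1.27 = 0.79

0.79%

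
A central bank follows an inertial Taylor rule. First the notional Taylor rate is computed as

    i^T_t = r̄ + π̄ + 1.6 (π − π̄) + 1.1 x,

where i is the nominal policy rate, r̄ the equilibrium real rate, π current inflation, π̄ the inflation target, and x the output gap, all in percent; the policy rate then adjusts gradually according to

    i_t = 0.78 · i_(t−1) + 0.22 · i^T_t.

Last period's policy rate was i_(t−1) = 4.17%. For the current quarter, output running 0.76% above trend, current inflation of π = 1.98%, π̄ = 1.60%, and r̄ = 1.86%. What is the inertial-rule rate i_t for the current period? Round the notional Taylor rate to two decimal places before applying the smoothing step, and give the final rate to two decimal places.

Output 0.76% above potential → x = 0.76.
i^T_t = 1.86 + 1.60 + 1.6 × (1.98 − 1.60) + 1.1 × 0.76
   = 1.86 + 1.6 + 0.608 + 0.836 = 4.90
i_t = 0.78 × 4.17 + 0.22 × 4.90 = 3.2526 + 1.078 = 4.33

4.33%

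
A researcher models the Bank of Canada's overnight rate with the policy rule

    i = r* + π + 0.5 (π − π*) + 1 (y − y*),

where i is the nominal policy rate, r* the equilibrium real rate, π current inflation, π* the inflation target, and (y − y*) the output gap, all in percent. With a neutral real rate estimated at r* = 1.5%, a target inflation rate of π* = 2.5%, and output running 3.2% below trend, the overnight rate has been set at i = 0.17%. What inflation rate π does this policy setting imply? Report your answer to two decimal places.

Output 3.2% below potential → (y − y*) = -3.2.
Collecting π: i = r* + (1 + 0.5) π − 0.5 π* + 1 (y − y*)
1.5 π = 0.17 − 1.5 + 0.5 × 2.5 − 1 × (-3.2) = 3.12
π = 3.12 / 1.5 = 2.08

2.08%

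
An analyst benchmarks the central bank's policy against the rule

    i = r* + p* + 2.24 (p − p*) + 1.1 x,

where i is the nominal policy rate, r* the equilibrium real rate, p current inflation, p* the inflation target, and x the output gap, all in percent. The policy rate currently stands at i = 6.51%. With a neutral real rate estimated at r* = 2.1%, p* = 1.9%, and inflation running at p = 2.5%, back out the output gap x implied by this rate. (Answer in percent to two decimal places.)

1.1 x = 6.51 − 2.1 − 1.9 − 2.24 × (2.5 − 1.9) = 1.166
x = 1.166 / 1.1 = 1.06

1.06%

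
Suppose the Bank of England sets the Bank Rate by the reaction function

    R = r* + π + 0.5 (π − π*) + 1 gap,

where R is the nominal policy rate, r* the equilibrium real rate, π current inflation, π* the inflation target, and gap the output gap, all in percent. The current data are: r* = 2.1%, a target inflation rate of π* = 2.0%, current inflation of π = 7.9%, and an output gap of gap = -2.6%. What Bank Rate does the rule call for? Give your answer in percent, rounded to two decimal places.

10.35%

R = 2.1 + 7.9 + 0.5 × (7.9 − 2.0) + 1 × (-2.6)
   = 2.1 + 7.9 + 2.95 − 2.6 = 10.35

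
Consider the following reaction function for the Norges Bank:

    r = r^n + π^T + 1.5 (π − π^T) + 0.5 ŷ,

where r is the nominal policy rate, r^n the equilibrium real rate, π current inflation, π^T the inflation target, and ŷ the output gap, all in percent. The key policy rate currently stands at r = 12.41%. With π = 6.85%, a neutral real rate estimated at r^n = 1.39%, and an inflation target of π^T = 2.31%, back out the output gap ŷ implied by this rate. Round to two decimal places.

3.80%

0.5 ŷ = 12.41 − 1.39 − 2.31 − 1.5 × (6.85 − 2.31) = 1.9
ŷ = 1.9 / 0.5 = 3.80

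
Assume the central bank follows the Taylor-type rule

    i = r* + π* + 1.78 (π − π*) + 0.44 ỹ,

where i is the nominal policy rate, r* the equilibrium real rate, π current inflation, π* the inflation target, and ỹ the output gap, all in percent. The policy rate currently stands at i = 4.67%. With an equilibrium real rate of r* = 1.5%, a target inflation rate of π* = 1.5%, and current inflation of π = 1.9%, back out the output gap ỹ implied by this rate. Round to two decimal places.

0.44 ỹ = 4.67 − 1.5 − 1.5 − 1.78 × (1.9 − 1.5) = 0.958
ỹ = 0.958 / 0.44 = 2.18

2.18%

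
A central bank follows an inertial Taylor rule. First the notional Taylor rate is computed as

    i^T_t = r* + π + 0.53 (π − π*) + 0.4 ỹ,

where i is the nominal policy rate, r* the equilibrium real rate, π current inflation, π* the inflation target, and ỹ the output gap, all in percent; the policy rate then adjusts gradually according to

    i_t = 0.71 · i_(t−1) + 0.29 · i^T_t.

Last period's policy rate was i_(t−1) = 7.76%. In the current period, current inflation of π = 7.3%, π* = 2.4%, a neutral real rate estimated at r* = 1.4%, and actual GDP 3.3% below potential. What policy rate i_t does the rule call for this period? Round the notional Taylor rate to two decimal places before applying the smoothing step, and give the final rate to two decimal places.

Output 3.3% below potential → ỹ = -3.3.
i^T_t = 1.4 + 7.3 + 0.53 × (7.3 − 2.4) + 0.4 × (-3.3)
   = 1.4 + 7.3 + 2.597 − 1.32 = 9.98
i_t = 0.71 × 7.76 + 0.29 × 9.98 = 5.5096 + 2.8942 = 8.40

8.40%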